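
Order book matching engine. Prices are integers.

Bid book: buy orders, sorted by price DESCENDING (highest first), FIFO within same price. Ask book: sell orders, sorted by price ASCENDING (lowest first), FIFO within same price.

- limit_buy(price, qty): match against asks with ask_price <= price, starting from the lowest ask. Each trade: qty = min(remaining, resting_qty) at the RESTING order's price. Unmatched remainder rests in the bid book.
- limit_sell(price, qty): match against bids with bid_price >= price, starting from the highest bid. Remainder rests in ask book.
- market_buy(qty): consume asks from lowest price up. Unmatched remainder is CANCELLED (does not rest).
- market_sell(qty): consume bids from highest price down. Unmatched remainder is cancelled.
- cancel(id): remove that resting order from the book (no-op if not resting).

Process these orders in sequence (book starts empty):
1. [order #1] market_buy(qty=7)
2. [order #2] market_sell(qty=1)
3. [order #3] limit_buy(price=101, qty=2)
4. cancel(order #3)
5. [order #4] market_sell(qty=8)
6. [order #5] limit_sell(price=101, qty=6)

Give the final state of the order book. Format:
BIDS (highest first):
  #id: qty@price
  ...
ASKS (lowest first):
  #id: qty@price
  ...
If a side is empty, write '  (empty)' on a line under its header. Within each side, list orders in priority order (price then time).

Answer: BIDS (highest first):
  (empty)
ASKS (lowest first):
  #5: 6@101

Derivation:
After op 1 [order #1] market_buy(qty=7): fills=none; bids=[-] asks=[-]
After op 2 [order #2] market_sell(qty=1): fills=none; bids=[-] asks=[-]
After op 3 [order #3] limit_buy(price=101, qty=2): fills=none; bids=[#3:2@101] asks=[-]
After op 4 cancel(order #3): fills=none; bids=[-] asks=[-]
After op 5 [order #4] market_sell(qty=8): fills=none; bids=[-] asks=[-]
After op 6 [order #5] limit_sell(price=101, qty=6): fills=none; bids=[-] asks=[#5:6@101]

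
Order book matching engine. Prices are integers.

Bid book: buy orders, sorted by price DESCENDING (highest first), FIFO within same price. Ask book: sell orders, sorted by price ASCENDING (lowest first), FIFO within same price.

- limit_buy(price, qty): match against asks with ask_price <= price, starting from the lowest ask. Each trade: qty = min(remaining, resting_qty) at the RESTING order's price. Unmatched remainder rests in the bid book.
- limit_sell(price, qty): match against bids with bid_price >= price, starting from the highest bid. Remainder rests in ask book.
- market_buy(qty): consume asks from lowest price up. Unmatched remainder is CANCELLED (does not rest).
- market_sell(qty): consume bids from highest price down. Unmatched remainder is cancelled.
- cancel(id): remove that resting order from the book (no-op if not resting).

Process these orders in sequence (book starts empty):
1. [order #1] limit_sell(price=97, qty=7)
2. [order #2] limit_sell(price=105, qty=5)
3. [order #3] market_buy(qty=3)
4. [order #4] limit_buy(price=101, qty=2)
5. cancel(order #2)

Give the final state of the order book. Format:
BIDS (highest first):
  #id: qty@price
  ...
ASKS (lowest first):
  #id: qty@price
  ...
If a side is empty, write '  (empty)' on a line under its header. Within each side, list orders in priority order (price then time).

After op 1 [order #1] limit_sell(price=97, qty=7): fills=none; bids=[-] asks=[#1:7@97]
After op 2 [order #2] limit_sell(price=105, qty=5): fills=none; bids=[-] asks=[#1:7@97 #2:5@105]
After op 3 [order #3] market_buy(qty=3): fills=#3x#1:3@97; bids=[-] asks=[#1:4@97 #2:5@105]
After op 4 [order #4] limit_buy(price=101, qty=2): fills=#4x#1:2@97; bids=[-] asks=[#1:2@97 #2:5@105]
After op 5 cancel(order #2): fills=none; bids=[-] asks=[#1:2@97]

Answer: BIDS (highest first):
  (empty)
ASKS (lowest first):
  #1: 2@97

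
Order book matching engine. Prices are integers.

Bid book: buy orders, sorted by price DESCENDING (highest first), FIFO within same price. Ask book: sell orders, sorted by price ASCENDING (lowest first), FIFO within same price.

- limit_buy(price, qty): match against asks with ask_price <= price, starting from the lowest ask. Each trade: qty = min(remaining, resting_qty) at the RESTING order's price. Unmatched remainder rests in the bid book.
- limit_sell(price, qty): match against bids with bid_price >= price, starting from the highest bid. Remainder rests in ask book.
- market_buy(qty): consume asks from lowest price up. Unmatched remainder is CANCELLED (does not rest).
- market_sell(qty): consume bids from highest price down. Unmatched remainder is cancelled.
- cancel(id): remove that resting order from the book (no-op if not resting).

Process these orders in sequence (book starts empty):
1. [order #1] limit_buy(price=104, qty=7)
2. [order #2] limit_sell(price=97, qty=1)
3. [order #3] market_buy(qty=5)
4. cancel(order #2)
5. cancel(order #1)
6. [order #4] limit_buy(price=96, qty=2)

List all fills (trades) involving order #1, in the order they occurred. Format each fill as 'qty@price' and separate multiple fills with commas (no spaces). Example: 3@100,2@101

After op 1 [order #1] limit_buy(price=104, qty=7): fills=none; bids=[#1:7@104] asks=[-]
After op 2 [order #2] limit_sell(price=97, qty=1): fills=#1x#2:1@104; bids=[#1:6@104] asks=[-]
After op 3 [order #3] market_buy(qty=5): fills=none; bids=[#1:6@104] asks=[-]
After op 4 cancel(order #2): fills=none; bids=[#1:6@104] asks=[-]
After op 5 cancel(order #1): fills=none; bids=[-] asks=[-]
After op 6 [order #4] limit_buy(price=96, qty=2): fills=none; bids=[#4:2@96] asks=[-]

Answer: 1@104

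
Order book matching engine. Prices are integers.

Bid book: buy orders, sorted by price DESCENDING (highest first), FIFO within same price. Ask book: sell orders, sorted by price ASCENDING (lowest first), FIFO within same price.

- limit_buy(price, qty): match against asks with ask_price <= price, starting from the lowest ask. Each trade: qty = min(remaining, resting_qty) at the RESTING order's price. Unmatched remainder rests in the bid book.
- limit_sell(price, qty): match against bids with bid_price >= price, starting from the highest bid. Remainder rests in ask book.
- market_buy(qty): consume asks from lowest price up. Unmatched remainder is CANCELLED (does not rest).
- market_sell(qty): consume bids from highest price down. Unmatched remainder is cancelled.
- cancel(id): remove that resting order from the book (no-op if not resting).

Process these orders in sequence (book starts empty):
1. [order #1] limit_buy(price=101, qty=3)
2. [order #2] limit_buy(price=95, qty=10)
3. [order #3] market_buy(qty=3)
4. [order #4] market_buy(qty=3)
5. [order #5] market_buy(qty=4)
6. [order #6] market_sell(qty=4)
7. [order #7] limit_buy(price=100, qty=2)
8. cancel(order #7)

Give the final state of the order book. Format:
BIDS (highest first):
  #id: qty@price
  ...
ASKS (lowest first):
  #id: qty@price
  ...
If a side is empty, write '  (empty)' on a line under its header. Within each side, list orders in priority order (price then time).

Answer: BIDS (highest first):
  #2: 9@95
ASKS (lowest first):
  (empty)

Derivation:
After op 1 [order #1] limit_buy(price=101, qty=3): fills=none; bids=[#1:3@101] asks=[-]
After op 2 [order #2] limit_buy(price=95, qty=10): fills=none; bids=[#1:3@101 #2:10@95] asks=[-]
After op 3 [order #3] market_buy(qty=3): fills=none; bids=[#1:3@101 #2:10@95] asks=[-]
After op 4 [order #4] market_buy(qty=3): fills=none; bids=[#1:3@101 #2:10@95] asks=[-]
After op 5 [order #5] market_buy(qty=4): fills=none; bids=[#1:3@101 #2:10@95] asks=[-]
After op 6 [order #6] market_sell(qty=4): fills=#1x#6:3@101 #2x#6:1@95; bids=[#2:9@95] asks=[-]
After op 7 [order #7] limit_buy(price=100, qty=2): fills=none; bids=[#7:2@100 #2:9@95] asks=[-]
After op 8 cancel(order #7): fills=none; bids=[#2:9@95] asks=[-]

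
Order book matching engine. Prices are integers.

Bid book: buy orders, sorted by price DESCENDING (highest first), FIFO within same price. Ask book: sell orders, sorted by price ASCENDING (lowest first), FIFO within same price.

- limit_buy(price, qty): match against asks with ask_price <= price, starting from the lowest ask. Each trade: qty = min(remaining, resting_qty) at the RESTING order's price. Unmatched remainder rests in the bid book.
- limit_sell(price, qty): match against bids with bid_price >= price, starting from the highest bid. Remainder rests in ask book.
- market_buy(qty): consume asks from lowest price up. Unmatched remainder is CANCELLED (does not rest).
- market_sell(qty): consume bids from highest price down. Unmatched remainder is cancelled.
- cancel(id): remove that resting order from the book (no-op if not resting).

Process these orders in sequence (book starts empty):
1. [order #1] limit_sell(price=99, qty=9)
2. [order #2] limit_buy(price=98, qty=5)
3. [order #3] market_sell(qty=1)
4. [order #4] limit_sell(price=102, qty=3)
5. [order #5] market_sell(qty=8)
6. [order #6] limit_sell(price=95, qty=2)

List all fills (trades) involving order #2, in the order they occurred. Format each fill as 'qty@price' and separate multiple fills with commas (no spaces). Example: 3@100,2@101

After op 1 [order #1] limit_sell(price=99, qty=9): fills=none; bids=[-] asks=[#1:9@99]
After op 2 [order #2] limit_buy(price=98, qty=5): fills=none; bids=[#2:5@98] asks=[#1:9@99]
After op 3 [order #3] market_sell(qty=1): fills=#2x#3:1@98; bids=[#2:4@98] asks=[#1:9@99]
After op 4 [order #4] limit_sell(price=102, qty=3): fills=none; bids=[#2:4@98] asks=[#1:9@99 #4:3@102]
After op 5 [order #5] market_sell(qty=8): fills=#2x#5:4@98; bids=[-] asks=[#1:9@99 #4:3@102]
After op 6 [order #6] limit_sell(price=95, qty=2): fills=none; bids=[-] asks=[#6:2@95 #1:9@99 #4:3@102]

Answer: 1@98,4@98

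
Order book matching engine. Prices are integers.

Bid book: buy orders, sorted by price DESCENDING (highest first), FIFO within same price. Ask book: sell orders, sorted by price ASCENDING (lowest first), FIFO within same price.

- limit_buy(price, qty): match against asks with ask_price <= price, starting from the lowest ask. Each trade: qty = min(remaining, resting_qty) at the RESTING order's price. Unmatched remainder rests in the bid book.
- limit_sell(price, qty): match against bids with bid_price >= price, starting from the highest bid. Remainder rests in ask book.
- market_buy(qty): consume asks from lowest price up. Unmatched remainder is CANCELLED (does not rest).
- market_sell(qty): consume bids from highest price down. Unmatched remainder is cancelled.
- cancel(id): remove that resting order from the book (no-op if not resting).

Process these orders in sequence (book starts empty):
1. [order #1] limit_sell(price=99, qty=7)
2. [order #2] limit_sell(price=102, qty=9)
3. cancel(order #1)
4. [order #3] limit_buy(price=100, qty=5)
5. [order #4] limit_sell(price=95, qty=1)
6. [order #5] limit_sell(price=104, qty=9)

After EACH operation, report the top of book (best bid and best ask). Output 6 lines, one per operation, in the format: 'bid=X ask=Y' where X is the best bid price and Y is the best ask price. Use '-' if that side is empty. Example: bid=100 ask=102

Answer: bid=- ask=99
bid=- ask=99
bid=- ask=102
bid=100 ask=102
bid=100 ask=102
bid=100 ask=102

Derivation:
After op 1 [order #1] limit_sell(price=99, qty=7): fills=none; bids=[-] asks=[#1:7@99]
After op 2 [order #2] limit_sell(price=102, qty=9): fills=none; bids=[-] asks=[#1:7@99 #2:9@102]
After op 3 cancel(order #1): fills=none; bids=[-] asks=[#2:9@102]
After op 4 [order #3] limit_buy(price=100, qty=5): fills=none; bids=[#3:5@100] asks=[#2:9@102]
After op 5 [order #4] limit_sell(price=95, qty=1): fills=#3x#4:1@100; bids=[#3:4@100] asks=[#2:9@102]
After op 6 [order #5] limit_sell(price=104, qty=9): fills=none; bids=[#3:4@100] asks=[#2:9@102 #5:9@104]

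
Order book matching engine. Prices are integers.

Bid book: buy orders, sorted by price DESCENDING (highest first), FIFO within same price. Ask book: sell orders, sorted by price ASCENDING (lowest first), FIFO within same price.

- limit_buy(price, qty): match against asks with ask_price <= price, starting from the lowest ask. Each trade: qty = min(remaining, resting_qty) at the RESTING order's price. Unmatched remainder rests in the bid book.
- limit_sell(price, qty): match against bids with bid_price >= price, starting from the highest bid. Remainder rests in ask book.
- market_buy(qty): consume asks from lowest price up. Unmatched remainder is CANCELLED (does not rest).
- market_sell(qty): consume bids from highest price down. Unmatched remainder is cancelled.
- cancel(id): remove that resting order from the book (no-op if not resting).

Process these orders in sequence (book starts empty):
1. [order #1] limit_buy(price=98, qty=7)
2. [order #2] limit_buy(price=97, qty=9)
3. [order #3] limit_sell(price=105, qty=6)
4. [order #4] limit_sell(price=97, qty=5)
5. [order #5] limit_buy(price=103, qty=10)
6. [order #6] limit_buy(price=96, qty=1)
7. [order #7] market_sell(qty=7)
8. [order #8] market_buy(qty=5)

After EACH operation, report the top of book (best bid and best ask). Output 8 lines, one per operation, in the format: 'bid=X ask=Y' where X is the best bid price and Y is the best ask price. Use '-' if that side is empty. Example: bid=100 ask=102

Answer: bid=98 ask=-
bid=98 ask=-
bid=98 ask=105
bid=98 ask=105
bid=103 ask=105
bid=103 ask=105
bid=103 ask=105
bid=103 ask=105

Derivation:
After op 1 [order #1] limit_buy(price=98, qty=7): fills=none; bids=[#1:7@98] asks=[-]
After op 2 [order #2] limit_buy(price=97, qty=9): fills=none; bids=[#1:7@98 #2:9@97] asks=[-]
After op 3 [order #3] limit_sell(price=105, qty=6): fills=none; bids=[#1:7@98 #2:9@97] asks=[#3:6@105]
After op 4 [order #4] limit_sell(price=97, qty=5): fills=#1x#4:5@98; bids=[#1:2@98 #2:9@97] asks=[#3:6@105]
After op 5 [order #5] limit_buy(price=103, qty=10): fills=none; bids=[#5:10@103 #1:2@98 #2:9@97] asks=[#3:6@105]
After op 6 [order #6] limit_buy(price=96, qty=1): fills=none; bids=[#5:10@103 #1:2@98 #2:9@97 #6:1@96] asks=[#3:6@105]
After op 7 [order #7] market_sell(qty=7): fills=#5x#7:7@103; bids=[#5:3@103 #1:2@98 #2:9@97 #6:1@96] asks=[#3:6@105]
After op 8 [order #8] market_buy(qty=5): fills=#8x#3:5@105; bids=[#5:3@103 #1:2@98 #2:9@97 #6:1@96] asks=[#3:1@105]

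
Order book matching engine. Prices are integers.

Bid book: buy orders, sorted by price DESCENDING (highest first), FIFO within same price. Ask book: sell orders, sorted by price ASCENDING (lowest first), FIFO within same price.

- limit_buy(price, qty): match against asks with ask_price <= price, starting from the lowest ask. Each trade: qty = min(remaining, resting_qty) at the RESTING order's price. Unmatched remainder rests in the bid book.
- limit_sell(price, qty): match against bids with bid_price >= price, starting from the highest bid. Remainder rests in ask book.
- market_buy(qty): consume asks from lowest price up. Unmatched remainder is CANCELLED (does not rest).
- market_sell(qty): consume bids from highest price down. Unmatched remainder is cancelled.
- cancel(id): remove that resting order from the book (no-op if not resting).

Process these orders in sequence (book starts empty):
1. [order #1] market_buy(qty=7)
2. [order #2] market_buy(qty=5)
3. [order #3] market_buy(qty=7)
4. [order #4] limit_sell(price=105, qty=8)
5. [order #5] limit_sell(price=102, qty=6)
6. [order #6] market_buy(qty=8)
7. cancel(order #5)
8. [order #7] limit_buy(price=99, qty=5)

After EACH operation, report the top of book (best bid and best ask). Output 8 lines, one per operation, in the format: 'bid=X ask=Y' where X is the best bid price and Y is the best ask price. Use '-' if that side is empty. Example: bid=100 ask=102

Answer: bid=- ask=-
bid=- ask=-
bid=- ask=-
bid=- ask=105
bid=- ask=102
bid=- ask=105
bid=- ask=105
bid=99 ask=105

Derivation:
After op 1 [order #1] market_buy(qty=7): fills=none; bids=[-] asks=[-]
After op 2 [order #2] market_buy(qty=5): fills=none; bids=[-] asks=[-]
After op 3 [order #3] market_buy(qty=7): fills=none; bids=[-] asks=[-]
After op 4 [order #4] limit_sell(price=105, qty=8): fills=none; bids=[-] asks=[#4:8@105]
After op 5 [order #5] limit_sell(price=102, qty=6): fills=none; bids=[-] asks=[#5:6@102 #4:8@105]
After op 6 [order #6] market_buy(qty=8): fills=#6x#5:6@102 #6x#4:2@105; bids=[-] asks=[#4:6@105]
After op 7 cancel(order #5): fills=none; bids=[-] asks=[#4:6@105]
After op 8 [order #7] limit_buy(price=99, qty=5): fills=none; bids=[#7:5@99] asks=[#4:6@105]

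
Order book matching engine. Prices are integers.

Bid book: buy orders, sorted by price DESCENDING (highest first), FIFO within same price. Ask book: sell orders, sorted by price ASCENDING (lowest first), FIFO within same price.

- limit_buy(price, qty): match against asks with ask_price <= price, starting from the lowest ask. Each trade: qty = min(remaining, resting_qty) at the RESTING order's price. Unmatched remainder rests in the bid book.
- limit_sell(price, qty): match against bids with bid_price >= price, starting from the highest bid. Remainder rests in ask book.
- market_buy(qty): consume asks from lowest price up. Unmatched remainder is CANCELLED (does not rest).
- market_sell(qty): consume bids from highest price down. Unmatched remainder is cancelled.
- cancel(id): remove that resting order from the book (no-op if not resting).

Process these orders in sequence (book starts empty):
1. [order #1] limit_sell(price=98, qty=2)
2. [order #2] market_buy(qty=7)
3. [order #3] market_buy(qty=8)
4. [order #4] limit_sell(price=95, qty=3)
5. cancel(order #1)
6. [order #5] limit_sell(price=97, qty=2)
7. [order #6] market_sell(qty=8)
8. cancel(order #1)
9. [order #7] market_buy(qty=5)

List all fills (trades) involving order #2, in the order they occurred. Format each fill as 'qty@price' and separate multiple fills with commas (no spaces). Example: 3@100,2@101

Answer: 2@98

Derivation:
After op 1 [order #1] limit_sell(price=98, qty=2): fills=none; bids=[-] asks=[#1:2@98]
After op 2 [order #2] market_buy(qty=7): fills=#2x#1:2@98; bids=[-] asks=[-]
After op 3 [order #3] market_buy(qty=8): fills=none; bids=[-] asks=[-]
After op 4 [order #4] limit_sell(price=95, qty=3): fills=none; bids=[-] asks=[#4:3@95]
After op 5 cancel(order #1): fills=none; bids=[-] asks=[#4:3@95]
After op 6 [order #5] limit_sell(price=97, qty=2): fills=none; bids=[-] asks=[#4:3@95 #5:2@97]
After op 7 [order #6] market_sell(qty=8): fills=none; bids=[-] asks=[#4:3@95 #5:2@97]
After op 8 cancel(order #1): fills=none; bids=[-] asks=[#4:3@95 #5:2@97]
After op 9 [order #7] market_buy(qty=5): fills=#7x#4:3@95 #7x#5:2@97; bids=[-] asks=[-]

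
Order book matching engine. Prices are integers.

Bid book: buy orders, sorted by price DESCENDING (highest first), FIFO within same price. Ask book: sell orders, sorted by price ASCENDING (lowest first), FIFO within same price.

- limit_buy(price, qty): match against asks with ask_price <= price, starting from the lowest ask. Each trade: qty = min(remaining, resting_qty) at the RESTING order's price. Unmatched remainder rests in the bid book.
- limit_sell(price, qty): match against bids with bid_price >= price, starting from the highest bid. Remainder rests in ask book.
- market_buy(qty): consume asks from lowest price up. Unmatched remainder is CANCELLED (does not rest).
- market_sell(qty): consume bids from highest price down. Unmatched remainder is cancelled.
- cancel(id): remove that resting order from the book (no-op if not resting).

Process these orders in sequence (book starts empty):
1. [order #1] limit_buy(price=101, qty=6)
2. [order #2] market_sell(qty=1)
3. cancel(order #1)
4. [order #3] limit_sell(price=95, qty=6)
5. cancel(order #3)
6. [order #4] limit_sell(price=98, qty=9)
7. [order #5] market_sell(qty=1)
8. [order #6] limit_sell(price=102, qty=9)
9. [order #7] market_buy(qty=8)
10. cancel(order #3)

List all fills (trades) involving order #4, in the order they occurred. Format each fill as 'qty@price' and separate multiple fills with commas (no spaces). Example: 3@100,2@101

After op 1 [order #1] limit_buy(price=101, qty=6): fills=none; bids=[#1:6@101] asks=[-]
After op 2 [order #2] market_sell(qty=1): fills=#1x#2:1@101; bids=[#1:5@101] asks=[-]
After op 3 cancel(order #1): fills=none; bids=[-] asks=[-]
After op 4 [order #3] limit_sell(price=95, qty=6): fills=none; bids=[-] asks=[#3:6@95]
After op 5 cancel(order #3): fills=none; bids=[-] asks=[-]
After op 6 [order #4] limit_sell(price=98, qty=9): fills=none; bids=[-] asks=[#4:9@98]
After op 7 [order #5] market_sell(qty=1): fills=none; bids=[-] asks=[#4:9@98]
After op 8 [order #6] limit_sell(price=102, qty=9): fills=none; bids=[-] asks=[#4:9@98 #6:9@102]
After op 9 [order #7] market_buy(qty=8): fills=#7x#4:8@98; bids=[-] asks=[#4:1@98 #6:9@102]
After op 10 cancel(order #3): fills=none; bids=[-] asks=[#4:1@98 #6:9@102]

Answer: 8@98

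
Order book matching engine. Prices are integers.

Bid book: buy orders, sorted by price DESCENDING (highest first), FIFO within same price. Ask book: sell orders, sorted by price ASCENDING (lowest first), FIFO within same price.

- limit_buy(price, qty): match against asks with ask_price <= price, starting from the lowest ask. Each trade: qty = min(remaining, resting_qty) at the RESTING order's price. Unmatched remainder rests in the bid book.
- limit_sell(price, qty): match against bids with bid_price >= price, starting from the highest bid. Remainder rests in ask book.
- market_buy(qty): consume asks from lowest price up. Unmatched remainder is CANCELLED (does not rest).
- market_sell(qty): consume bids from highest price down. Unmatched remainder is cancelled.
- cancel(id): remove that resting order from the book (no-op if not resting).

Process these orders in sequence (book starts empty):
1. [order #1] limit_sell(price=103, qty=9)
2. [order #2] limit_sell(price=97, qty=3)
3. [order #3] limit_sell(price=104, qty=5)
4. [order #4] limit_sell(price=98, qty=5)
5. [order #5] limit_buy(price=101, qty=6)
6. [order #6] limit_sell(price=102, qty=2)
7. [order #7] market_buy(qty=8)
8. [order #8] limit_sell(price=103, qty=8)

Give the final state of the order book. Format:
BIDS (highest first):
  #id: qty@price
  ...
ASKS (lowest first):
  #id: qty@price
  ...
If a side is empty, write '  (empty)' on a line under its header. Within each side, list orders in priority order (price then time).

After op 1 [order #1] limit_sell(price=103, qty=9): fills=none; bids=[-] asks=[#1:9@103]
After op 2 [order #2] limit_sell(price=97, qty=3): fills=none; bids=[-] asks=[#2:3@97 #1:9@103]
After op 3 [order #3] limit_sell(price=104, qty=5): fills=none; bids=[-] asks=[#2:3@97 #1:9@103 #3:5@104]
After op 4 [order #4] limit_sell(price=98, qty=5): fills=none; bids=[-] asks=[#2:3@97 #4:5@98 #1:9@103 #3:5@104]
After op 5 [order #5] limit_buy(price=101, qty=6): fills=#5x#2:3@97 #5x#4:3@98; bids=[-] asks=[#4:2@98 #1:9@103 #3:5@104]
After op 6 [order #6] limit_sell(price=102, qty=2): fills=none; bids=[-] asks=[#4:2@98 #6:2@102 #1:9@103 #3:5@104]
After op 7 [order #7] market_buy(qty=8): fills=#7x#4:2@98 #7x#6:2@102 #7x#1:4@103; bids=[-] asks=[#1:5@103 #3:5@104]
After op 8 [order #8] limit_sell(price=103, qty=8): fills=none; bids=[-] asks=[#1:5@103 #8:8@103 #3:5@104]

Answer: BIDS (highest first):
  (empty)
ASKS (lowest first):
  #1: 5@103
  #8: 8@103
  #3: 5@104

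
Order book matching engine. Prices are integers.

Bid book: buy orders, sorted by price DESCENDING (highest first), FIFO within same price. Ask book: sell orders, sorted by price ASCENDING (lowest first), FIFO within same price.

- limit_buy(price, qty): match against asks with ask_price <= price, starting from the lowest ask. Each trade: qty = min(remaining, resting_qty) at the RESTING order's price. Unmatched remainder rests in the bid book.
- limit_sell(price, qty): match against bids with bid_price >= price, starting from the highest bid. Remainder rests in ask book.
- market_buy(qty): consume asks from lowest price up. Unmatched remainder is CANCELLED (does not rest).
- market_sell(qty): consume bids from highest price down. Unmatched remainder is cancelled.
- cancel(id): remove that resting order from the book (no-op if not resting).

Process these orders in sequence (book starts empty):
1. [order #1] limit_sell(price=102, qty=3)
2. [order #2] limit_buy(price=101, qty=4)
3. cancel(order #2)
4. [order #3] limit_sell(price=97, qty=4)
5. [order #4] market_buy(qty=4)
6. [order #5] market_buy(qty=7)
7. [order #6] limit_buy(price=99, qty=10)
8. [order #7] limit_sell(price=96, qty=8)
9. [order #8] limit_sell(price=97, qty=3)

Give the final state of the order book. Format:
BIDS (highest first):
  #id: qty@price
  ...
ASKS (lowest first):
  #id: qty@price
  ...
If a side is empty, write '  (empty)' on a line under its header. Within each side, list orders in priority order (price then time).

After op 1 [order #1] limit_sell(price=102, qty=3): fills=none; bids=[-] asks=[#1:3@102]
After op 2 [order #2] limit_buy(price=101, qty=4): fills=none; bids=[#2:4@101] asks=[#1:3@102]
After op 3 cancel(order #2): fills=none; bids=[-] asks=[#1:3@102]
After op 4 [order #3] limit_sell(price=97, qty=4): fills=none; bids=[-] asks=[#3:4@97 #1:3@102]
After op 5 [order #4] market_buy(qty=4): fills=#4x#3:4@97; bids=[-] asks=[#1:3@102]
After op 6 [order #5] market_buy(qty=7): fills=#5x#1:3@102; bids=[-] asks=[-]
After op 7 [order #6] limit_buy(price=99, qty=10): fills=none; bids=[#6:10@99] asks=[-]
After op 8 [order #7] limit_sell(price=96, qty=8): fills=#6x#7:8@99; bids=[#6:2@99] asks=[-]
After op 9 [order #8] limit_sell(price=97, qty=3): fills=#6x#8:2@99; bids=[-] asks=[#8:1@97]

Answer: BIDS (highest first):
  (empty)
ASKS (lowest first):
  #8: 1@97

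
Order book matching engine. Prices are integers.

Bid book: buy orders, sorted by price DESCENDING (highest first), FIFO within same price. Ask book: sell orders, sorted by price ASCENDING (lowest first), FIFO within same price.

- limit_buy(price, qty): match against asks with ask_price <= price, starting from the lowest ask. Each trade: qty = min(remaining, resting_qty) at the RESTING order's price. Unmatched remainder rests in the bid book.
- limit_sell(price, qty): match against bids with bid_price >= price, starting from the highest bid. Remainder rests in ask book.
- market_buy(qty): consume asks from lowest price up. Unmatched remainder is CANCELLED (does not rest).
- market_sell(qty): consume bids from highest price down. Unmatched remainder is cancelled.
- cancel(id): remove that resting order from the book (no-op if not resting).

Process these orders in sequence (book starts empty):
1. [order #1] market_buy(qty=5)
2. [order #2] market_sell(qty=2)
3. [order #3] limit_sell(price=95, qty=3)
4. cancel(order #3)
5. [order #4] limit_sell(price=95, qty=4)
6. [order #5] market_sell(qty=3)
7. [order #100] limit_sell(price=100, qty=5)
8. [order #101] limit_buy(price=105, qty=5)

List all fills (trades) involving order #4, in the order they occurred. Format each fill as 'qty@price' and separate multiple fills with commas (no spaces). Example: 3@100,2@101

After op 1 [order #1] market_buy(qty=5): fills=none; bids=[-] asks=[-]
After op 2 [order #2] market_sell(qty=2): fills=none; bids=[-] asks=[-]
After op 3 [order #3] limit_sell(price=95, qty=3): fills=none; bids=[-] asks=[#3:3@95]
After op 4 cancel(order #3): fills=none; bids=[-] asks=[-]
After op 5 [order #4] limit_sell(price=95, qty=4): fills=none; bids=[-] asks=[#4:4@95]
After op 6 [order #5] market_sell(qty=3): fills=none; bids=[-] asks=[#4:4@95]
After op 7 [order #100] limit_sell(price=100, qty=5): fills=none; bids=[-] asks=[#4:4@95 #100:5@100]
After op 8 [order #101] limit_buy(price=105, qty=5): fills=#101x#4:4@95 #101x#100:1@100; bids=[-] asks=[#100:4@100]

Answer: 4@95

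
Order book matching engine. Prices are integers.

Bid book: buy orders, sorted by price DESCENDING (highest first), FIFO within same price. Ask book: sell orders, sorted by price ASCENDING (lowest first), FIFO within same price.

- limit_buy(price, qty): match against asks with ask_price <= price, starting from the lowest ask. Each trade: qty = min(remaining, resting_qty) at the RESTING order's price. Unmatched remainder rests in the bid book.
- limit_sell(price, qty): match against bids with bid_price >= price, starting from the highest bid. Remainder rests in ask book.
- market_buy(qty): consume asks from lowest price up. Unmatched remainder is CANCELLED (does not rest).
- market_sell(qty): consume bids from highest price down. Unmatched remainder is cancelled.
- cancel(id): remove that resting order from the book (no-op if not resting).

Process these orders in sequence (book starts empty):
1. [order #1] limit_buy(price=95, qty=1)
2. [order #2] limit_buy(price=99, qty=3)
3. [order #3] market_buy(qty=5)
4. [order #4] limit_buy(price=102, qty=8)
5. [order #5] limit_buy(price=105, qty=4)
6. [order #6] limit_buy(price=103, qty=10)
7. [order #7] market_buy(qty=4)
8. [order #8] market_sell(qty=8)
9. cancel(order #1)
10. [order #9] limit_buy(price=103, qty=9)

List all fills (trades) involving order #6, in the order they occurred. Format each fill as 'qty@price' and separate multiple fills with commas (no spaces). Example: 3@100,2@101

After op 1 [order #1] limit_buy(price=95, qty=1): fills=none; bids=[#1:1@95] asks=[-]
After op 2 [order #2] limit_buy(price=99, qty=3): fills=none; bids=[#2:3@99 #1:1@95] asks=[-]
After op 3 [order #3] market_buy(qty=5): fills=none; bids=[#2:3@99 #1:1@95] asks=[-]
After op 4 [order #4] limit_buy(price=102, qty=8): fills=none; bids=[#4:8@102 #2:3@99 #1:1@95] asks=[-]
After op 5 [order #5] limit_buy(price=105, qty=4): fills=none; bids=[#5:4@105 #4:8@102 #2:3@99 #1:1@95] asks=[-]
After op 6 [order #6] limit_buy(price=103, qty=10): fills=none; bids=[#5:4@105 #6:10@103 #4:8@102 #2:3@99 #1:1@95] asks=[-]
After op 7 [order #7] market_buy(qty=4): fills=none; bids=[#5:4@105 #6:10@103 #4:8@102 #2:3@99 #1:1@95] asks=[-]
After op 8 [order #8] market_sell(qty=8): fills=#5x#8:4@105 #6x#8:4@103; bids=[#6:6@103 #4:8@102 #2:3@99 #1:1@95] asks=[-]
After op 9 cancel(order #1): fills=none; bids=[#6:6@103 #4:8@102 #2:3@99] asks=[-]
After op 10 [order #9] limit_buy(price=103, qty=9): fills=none; bids=[#6:6@103 #9:9@103 #4:8@102 #2:3@99] asks=[-]

Answer: 4@103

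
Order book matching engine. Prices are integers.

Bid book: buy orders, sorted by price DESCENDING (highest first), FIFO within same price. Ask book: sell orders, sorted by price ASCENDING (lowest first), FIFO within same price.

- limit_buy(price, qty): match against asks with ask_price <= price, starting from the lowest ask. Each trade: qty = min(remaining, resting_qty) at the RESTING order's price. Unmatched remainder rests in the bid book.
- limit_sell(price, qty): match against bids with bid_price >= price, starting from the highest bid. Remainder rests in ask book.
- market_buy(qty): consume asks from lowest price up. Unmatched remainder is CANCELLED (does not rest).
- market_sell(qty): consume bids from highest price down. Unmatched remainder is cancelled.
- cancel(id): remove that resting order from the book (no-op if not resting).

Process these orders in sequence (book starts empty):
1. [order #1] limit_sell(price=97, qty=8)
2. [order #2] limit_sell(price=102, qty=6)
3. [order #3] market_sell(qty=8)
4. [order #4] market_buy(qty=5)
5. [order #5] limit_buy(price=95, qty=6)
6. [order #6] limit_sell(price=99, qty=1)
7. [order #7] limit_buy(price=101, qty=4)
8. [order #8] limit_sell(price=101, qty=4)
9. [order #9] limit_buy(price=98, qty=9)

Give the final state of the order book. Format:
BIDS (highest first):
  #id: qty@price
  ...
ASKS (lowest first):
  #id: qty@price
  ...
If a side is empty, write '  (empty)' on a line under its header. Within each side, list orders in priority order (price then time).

After op 1 [order #1] limit_sell(price=97, qty=8): fills=none; bids=[-] asks=[#1:8@97]
After op 2 [order #2] limit_sell(price=102, qty=6): fills=none; bids=[-] asks=[#1:8@97 #2:6@102]
After op 3 [order #3] market_sell(qty=8): fills=none; bids=[-] asks=[#1:8@97 #2:6@102]
After op 4 [order #4] market_buy(qty=5): fills=#4x#1:5@97; bids=[-] asks=[#1:3@97 #2:6@102]
After op 5 [order #5] limit_buy(price=95, qty=6): fills=none; bids=[#5:6@95] asks=[#1:3@97 #2:6@102]
After op 6 [order #6] limit_sell(price=99, qty=1): fills=none; bids=[#5:6@95] asks=[#1:3@97 #6:1@99 #2:6@102]
After op 7 [order #7] limit_buy(price=101, qty=4): fills=#7x#1:3@97 #7x#6:1@99; bids=[#5:6@95] asks=[#2:6@102]
After op 8 [order #8] limit_sell(price=101, qty=4): fills=none; bids=[#5:6@95] asks=[#8:4@101 #2:6@102]
After op 9 [order #9] limit_buy(price=98, qty=9): fills=none; bids=[#9:9@98 #5:6@95] asks=[#8:4@101 #2:6@102]

Answer: BIDS (highest first):
  #9: 9@98
  #5: 6@95
ASKS (lowest first):
  #8: 4@101
  #2: 6@102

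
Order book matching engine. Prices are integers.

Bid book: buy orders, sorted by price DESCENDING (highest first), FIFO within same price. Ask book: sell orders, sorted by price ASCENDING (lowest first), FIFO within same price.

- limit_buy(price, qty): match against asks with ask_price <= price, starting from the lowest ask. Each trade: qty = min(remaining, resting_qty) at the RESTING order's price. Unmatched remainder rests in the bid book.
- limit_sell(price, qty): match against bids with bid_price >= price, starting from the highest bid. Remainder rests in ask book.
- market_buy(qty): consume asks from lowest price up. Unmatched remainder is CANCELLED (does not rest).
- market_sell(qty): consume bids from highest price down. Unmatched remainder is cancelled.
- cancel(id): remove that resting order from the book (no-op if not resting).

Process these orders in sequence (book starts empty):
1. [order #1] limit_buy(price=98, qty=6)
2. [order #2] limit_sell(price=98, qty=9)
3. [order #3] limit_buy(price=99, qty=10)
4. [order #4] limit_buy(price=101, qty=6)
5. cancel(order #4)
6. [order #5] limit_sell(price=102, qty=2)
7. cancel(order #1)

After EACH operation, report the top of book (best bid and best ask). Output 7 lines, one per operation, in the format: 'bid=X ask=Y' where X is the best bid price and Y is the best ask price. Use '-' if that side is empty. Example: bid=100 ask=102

Answer: bid=98 ask=-
bid=- ask=98
bid=99 ask=-
bid=101 ask=-
bid=99 ask=-
bid=99 ask=102
bid=99 ask=102

Derivation:
After op 1 [order #1] limit_buy(price=98, qty=6): fills=none; bids=[#1:6@98] asks=[-]
After op 2 [order #2] limit_sell(price=98, qty=9): fills=#1x#2:6@98; bids=[-] asks=[#2:3@98]
After op 3 [order #3] limit_buy(price=99, qty=10): fills=#3x#2:3@98; bids=[#3:7@99] asks=[-]
After op 4 [order #4] limit_buy(price=101, qty=6): fills=none; bids=[#4:6@101 #3:7@99] asks=[-]
After op 5 cancel(order #4): fills=none; bids=[#3:7@99] asks=[-]
After op 6 [order #5] limit_sell(price=102, qty=2): fills=none; bids=[#3:7@99] asks=[#5:2@102]
After op 7 cancel(order #1): fills=none; bids=[#3:7@99] asks=[#5:2@102]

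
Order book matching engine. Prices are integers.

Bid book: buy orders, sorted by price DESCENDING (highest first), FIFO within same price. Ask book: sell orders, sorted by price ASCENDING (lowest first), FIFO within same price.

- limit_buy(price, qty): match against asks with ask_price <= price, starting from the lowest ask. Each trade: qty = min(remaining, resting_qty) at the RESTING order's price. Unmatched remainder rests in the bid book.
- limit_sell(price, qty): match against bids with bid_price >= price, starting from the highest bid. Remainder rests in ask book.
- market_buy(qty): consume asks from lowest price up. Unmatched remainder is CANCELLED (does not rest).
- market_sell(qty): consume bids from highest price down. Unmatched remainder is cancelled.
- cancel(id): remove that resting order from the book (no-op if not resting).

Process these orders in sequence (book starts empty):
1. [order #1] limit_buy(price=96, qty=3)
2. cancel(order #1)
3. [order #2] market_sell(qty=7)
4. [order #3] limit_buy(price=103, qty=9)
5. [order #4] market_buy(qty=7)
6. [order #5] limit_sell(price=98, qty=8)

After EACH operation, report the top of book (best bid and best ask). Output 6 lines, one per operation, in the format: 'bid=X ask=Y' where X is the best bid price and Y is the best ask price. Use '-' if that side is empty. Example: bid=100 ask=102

Answer: bid=96 ask=-
bid=- ask=-
bid=- ask=-
bid=103 ask=-
bid=103 ask=-
bid=103 ask=-

Derivation:
After op 1 [order #1] limit_buy(price=96, qty=3): fills=none; bids=[#1:3@96] asks=[-]
After op 2 cancel(order #1): fills=none; bids=[-] asks=[-]
After op 3 [order #2] market_sell(qty=7): fills=none; bids=[-] asks=[-]
After op 4 [order #3] limit_buy(price=103, qty=9): fills=none; bids=[#3:9@103] asks=[-]
After op 5 [order #4] market_buy(qty=7): fills=none; bids=[#3:9@103] asks=[-]
After op 6 [order #5] limit_sell(price=98, qty=8): fills=#3x#5:8@103; bids=[#3:1@103] asks=[-]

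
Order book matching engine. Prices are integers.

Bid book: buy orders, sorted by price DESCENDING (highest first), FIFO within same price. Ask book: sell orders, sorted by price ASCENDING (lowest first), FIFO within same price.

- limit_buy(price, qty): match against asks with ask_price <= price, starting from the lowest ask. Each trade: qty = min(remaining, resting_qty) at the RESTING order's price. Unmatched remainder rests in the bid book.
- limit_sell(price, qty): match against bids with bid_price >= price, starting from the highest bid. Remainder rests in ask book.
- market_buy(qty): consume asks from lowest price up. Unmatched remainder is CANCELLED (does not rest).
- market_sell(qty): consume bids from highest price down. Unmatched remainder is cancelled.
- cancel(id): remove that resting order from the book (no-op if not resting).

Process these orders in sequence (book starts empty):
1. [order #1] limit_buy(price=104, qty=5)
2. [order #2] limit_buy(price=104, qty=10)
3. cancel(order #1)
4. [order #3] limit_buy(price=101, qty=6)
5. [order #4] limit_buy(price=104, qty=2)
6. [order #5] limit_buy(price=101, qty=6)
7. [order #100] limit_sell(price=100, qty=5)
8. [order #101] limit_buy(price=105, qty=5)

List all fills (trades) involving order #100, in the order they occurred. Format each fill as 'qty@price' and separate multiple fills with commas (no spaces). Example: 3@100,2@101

After op 1 [order #1] limit_buy(price=104, qty=5): fills=none; bids=[#1:5@104] asks=[-]
After op 2 [order #2] limit_buy(price=104, qty=10): fills=none; bids=[#1:5@104 #2:10@104] asks=[-]
After op 3 cancel(order #1): fills=none; bids=[#2:10@104] asks=[-]
After op 4 [order #3] limit_buy(price=101, qty=6): fills=none; bids=[#2:10@104 #3:6@101] asks=[-]
After op 5 [order #4] limit_buy(price=104, qty=2): fills=none; bids=[#2:10@104 #4:2@104 #3:6@101] asks=[-]
After op 6 [order #5] limit_buy(price=101, qty=6): fills=none; bids=[#2:10@104 #4:2@104 #3:6@101 #5:6@101] asks=[-]
After op 7 [order #100] limit_sell(price=100, qty=5): fills=#2x#100:5@104; bids=[#2:5@104 #4:2@104 #3:6@101 #5:6@101] asks=[-]
After op 8 [order #101] limit_buy(price=105, qty=5): fills=none; bids=[#101:5@105 #2:5@104 #4:2@104 #3:6@101 #5:6@101] asks=[-]

Answer: 5@104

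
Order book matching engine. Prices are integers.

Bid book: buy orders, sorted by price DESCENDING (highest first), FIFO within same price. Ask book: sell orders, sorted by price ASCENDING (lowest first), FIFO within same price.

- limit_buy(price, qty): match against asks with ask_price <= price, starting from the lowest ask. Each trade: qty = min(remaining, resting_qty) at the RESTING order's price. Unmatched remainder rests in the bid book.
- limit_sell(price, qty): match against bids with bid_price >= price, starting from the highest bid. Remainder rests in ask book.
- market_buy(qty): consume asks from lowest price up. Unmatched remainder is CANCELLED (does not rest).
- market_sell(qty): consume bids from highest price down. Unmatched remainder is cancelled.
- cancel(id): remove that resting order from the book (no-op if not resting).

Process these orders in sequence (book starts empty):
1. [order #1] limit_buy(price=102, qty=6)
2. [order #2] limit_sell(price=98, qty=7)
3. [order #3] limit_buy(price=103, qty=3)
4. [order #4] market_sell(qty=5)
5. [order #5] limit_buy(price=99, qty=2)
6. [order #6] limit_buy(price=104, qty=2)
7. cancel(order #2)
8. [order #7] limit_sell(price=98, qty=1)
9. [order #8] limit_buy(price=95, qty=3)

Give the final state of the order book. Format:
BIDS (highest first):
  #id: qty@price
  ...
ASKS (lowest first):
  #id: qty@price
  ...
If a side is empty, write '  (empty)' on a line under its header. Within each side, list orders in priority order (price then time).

Answer: BIDS (highest first):
  #6: 1@104
  #5: 2@99
  #8: 3@95
ASKS (lowest first):
  (empty)

Derivation:
After op 1 [order #1] limit_buy(price=102, qty=6): fills=none; bids=[#1:6@102] asks=[-]
After op 2 [order #2] limit_sell(price=98, qty=7): fills=#1x#2:6@102; bids=[-] asks=[#2:1@98]
After op 3 [order #3] limit_buy(price=103, qty=3): fills=#3x#2:1@98; bids=[#3:2@103] asks=[-]
After op 4 [order #4] market_sell(qty=5): fills=#3x#4:2@103; bids=[-] asks=[-]
After op 5 [order #5] limit_buy(price=99, qty=2): fills=none; bids=[#5:2@99] asks=[-]
After op 6 [order #6] limit_buy(price=104, qty=2): fills=none; bids=[#6:2@104 #5:2@99] asks=[-]
After op 7 cancel(order #2): fills=none; bids=[#6:2@104 #5:2@99] asks=[-]
After op 8 [order #7] limit_sell(price=98, qty=1): fills=#6x#7:1@104; bids=[#6:1@104 #5:2@99] asks=[-]
After op 9 [order #8] limit_buy(price=95, qty=3): fills=none; bids=[#6:1@104 #5:2@99 #8:3@95] asks=[-]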